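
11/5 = 2.20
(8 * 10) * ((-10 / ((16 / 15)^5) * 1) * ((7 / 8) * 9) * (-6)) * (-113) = -405449296875 / 131072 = -3093332.65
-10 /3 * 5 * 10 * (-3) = 500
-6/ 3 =-2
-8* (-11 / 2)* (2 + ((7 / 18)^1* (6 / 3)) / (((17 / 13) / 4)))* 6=58960 / 51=1156.08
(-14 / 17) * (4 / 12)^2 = -14 / 153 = -0.09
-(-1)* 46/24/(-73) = -23/876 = -0.03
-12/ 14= -6/ 7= -0.86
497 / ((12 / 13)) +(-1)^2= 6473 / 12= 539.42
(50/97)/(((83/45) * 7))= 2250/56357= 0.04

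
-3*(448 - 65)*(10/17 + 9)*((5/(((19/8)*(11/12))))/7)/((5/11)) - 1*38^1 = -18065470/2261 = -7990.04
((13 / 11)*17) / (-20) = -221 / 220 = -1.00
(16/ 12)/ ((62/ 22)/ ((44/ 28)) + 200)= 484/ 73251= 0.01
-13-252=-265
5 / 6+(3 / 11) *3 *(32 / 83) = 6293 / 5478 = 1.15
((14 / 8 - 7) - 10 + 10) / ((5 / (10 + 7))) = -357 / 20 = -17.85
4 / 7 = 0.57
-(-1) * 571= 571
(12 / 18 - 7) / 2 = -19 / 6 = -3.17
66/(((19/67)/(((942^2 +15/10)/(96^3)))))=435992249/1867776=233.43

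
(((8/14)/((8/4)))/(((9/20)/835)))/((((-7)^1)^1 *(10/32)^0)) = -33400/441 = -75.74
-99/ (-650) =99/ 650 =0.15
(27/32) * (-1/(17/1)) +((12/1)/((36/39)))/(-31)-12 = -12.47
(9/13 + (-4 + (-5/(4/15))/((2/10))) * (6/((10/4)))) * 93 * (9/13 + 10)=-232594.21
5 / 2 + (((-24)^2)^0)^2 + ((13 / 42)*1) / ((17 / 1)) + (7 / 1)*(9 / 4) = 27515 / 1428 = 19.27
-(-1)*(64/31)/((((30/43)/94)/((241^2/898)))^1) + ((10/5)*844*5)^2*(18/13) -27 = 267753886672081/2714205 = 98649102.29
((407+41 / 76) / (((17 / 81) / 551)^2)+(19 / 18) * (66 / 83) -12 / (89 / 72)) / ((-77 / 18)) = -215880549144031641 / 328765822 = -656639269.35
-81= -81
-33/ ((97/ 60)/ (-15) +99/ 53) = -1574100/ 83959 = -18.75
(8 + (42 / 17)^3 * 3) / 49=261568 / 240737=1.09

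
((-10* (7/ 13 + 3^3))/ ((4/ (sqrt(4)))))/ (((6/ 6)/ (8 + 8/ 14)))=-107400/ 91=-1180.22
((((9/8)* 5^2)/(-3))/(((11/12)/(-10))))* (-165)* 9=-151875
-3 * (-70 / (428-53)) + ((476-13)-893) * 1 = -429.44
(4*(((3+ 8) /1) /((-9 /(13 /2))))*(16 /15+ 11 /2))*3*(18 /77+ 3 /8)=-381.10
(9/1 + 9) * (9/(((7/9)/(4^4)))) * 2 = 746496/7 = 106642.29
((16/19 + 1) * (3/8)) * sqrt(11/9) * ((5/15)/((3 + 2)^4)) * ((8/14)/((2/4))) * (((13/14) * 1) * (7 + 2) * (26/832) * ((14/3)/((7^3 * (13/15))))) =0.00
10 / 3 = 3.33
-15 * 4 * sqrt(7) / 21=-20 * sqrt(7) / 7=-7.56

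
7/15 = 0.47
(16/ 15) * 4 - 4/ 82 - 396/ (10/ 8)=-192238/ 615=-312.58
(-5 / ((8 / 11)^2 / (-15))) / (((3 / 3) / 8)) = 9075 / 8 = 1134.38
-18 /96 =-3 /16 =-0.19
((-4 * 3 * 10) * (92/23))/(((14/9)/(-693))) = 213840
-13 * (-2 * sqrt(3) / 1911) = 0.02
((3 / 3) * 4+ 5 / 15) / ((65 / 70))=14 / 3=4.67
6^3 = 216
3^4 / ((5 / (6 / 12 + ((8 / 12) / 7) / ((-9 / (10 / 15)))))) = 559 / 70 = 7.99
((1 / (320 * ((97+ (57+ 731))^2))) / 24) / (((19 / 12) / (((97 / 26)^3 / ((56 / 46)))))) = 20991479 / 4687034946048000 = 0.00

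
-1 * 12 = -12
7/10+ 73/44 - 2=79/220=0.36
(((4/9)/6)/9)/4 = 1/486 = 0.00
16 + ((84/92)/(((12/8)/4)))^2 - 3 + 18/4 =24787/1058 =23.43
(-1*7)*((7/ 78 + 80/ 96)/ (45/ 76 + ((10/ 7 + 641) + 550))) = -44688/ 8250931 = -0.01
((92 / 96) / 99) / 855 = 23 / 2031480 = 0.00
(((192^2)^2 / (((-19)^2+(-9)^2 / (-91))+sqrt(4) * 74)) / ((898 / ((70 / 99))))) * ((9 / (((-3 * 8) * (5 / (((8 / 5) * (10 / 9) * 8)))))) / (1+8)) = -85496692736 / 342554223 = -249.59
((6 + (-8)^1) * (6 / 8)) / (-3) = 1 / 2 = 0.50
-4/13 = -0.31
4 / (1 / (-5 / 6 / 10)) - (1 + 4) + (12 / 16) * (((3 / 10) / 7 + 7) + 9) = 5627 / 840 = 6.70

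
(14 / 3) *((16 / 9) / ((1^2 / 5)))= 41.48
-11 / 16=-0.69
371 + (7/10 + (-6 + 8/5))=3673/10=367.30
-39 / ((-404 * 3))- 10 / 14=-1929 / 2828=-0.68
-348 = -348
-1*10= -10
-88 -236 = -324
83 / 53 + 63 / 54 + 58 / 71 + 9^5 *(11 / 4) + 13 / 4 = 3666476407 / 22578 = 162391.55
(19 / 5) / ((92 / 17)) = 323 / 460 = 0.70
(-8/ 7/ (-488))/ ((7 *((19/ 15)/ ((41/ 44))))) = 615/ 2498804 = 0.00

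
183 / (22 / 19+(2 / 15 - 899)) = -0.20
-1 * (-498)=498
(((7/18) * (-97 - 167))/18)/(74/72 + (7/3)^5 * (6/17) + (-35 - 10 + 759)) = -31416/4072829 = -0.01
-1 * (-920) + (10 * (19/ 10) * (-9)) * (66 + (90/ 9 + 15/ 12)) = -49159/ 4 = -12289.75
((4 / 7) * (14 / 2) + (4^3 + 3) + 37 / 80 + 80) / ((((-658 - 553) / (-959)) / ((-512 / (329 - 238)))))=-7588704 / 11245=-674.85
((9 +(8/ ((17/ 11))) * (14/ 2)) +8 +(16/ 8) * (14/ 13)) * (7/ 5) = 85687/ 1105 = 77.54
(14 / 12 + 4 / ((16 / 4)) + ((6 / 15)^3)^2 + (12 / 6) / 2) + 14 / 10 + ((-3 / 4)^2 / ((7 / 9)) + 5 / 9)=92130137 / 15750000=5.85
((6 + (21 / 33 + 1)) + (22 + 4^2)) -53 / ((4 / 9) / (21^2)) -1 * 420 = -2330399 / 44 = -52963.61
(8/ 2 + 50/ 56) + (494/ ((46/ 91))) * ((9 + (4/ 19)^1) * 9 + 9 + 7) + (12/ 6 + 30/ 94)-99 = 2922501573/ 30268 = 96554.17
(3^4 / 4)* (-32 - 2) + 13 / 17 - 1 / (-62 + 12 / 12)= -1426329 / 2074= -687.72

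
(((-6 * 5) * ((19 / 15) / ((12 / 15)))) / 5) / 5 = -19 / 10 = -1.90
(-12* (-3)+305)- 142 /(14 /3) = 2174 /7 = 310.57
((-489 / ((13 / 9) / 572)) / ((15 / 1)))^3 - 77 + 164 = -268935646923717 / 125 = -2151485175389.74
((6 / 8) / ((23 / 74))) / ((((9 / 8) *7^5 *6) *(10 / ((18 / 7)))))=74 / 13529635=0.00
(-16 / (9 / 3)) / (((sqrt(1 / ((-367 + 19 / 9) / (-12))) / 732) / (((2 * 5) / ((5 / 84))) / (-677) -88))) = 1899787.97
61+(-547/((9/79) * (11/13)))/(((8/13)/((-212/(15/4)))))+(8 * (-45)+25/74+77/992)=520992.78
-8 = -8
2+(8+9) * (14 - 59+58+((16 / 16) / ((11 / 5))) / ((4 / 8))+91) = 19640 / 11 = 1785.45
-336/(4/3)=-252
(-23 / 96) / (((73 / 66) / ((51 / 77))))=-0.14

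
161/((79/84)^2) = 1136016/6241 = 182.02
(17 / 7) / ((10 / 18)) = 153 / 35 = 4.37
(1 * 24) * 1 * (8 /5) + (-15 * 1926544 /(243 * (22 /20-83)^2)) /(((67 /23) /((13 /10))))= 42685620448 /1400084595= 30.49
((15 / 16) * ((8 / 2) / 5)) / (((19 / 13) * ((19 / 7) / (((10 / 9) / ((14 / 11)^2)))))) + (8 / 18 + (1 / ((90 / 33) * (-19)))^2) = 2613169 / 4548600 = 0.57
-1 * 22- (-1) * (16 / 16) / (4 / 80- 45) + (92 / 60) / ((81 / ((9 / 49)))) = -130943093 / 5946885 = -22.02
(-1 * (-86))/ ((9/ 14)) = 1204/ 9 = 133.78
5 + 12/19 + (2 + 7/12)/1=1873/228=8.21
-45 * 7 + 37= -278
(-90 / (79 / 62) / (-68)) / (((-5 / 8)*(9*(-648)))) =31 / 108783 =0.00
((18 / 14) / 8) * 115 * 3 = 3105 / 56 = 55.45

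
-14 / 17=-0.82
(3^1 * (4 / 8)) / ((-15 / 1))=-0.10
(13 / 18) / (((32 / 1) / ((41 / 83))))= 533 / 47808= 0.01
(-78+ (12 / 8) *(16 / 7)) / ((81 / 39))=-754 / 21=-35.90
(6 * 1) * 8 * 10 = 480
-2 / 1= -2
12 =12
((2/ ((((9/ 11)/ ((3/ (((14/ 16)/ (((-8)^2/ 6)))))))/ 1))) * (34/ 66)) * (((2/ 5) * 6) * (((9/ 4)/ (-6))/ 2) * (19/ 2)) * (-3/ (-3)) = -20672/ 105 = -196.88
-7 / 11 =-0.64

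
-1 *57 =-57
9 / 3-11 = -8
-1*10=-10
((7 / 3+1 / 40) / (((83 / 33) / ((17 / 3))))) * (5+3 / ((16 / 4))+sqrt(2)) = 52921 * sqrt(2) / 9960+1217183 / 39840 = 38.07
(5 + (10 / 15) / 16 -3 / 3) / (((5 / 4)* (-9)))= -97 / 270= -0.36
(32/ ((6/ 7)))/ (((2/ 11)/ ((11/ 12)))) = 1694/ 9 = 188.22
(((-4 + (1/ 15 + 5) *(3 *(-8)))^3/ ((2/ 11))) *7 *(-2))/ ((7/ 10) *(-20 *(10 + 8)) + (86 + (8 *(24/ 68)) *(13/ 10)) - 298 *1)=-40525519496/ 122275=-331429.32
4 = 4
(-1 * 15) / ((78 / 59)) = -295 / 26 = -11.35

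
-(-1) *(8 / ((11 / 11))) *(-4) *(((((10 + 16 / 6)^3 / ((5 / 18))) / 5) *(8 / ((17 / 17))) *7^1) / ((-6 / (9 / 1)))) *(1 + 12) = 1278298112 / 25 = 51131924.48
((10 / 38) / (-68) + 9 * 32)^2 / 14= 138451712281 / 23369696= 5924.41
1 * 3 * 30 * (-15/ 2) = -675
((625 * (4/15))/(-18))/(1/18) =-500/3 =-166.67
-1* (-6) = 6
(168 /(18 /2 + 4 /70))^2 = 344.06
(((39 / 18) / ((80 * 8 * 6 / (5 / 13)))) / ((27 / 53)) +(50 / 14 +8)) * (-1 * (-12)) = 10078067 / 72576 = 138.86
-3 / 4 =-0.75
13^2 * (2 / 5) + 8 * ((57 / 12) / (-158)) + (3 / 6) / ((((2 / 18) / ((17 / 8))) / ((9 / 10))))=960207 / 12640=75.97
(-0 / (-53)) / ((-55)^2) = 0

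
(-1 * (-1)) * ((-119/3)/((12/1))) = -119/36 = -3.31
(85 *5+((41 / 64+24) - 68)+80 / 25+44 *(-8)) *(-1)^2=10509 / 320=32.84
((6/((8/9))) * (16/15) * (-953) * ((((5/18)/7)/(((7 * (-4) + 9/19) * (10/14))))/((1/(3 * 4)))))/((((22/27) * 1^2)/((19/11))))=111466692/316415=352.28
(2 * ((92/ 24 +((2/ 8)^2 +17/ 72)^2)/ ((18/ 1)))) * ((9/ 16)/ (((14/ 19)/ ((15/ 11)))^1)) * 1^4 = 7727015/ 17031168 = 0.45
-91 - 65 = -156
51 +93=144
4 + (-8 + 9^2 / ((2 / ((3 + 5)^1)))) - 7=313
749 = 749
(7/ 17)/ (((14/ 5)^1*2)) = 5/ 68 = 0.07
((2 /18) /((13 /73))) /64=73 /7488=0.01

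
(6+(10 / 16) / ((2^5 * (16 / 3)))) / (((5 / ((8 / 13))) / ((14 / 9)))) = 57379 / 49920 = 1.15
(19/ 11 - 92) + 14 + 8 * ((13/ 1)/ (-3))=-3661/ 33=-110.94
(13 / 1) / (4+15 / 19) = 19 / 7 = 2.71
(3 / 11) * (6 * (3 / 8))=27 / 44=0.61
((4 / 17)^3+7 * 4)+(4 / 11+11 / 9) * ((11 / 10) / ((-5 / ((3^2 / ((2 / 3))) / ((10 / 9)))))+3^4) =8226888723 / 54043000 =152.23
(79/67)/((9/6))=158/201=0.79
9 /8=1.12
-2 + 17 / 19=-21 / 19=-1.11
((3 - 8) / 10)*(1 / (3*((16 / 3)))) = -1 / 32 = -0.03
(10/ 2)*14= 70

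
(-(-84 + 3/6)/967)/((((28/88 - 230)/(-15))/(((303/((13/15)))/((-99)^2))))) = 421675/2096201679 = 0.00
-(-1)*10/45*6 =4/3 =1.33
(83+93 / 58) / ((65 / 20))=9814 / 377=26.03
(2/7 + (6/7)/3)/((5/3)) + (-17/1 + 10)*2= -13.66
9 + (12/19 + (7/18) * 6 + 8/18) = 2122/171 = 12.41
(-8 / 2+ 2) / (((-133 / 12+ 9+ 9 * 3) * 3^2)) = -8 / 897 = -0.01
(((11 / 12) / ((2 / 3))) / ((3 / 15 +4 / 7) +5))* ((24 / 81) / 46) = 385 / 250884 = 0.00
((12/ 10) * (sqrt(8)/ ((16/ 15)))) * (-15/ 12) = -45 * sqrt(2)/ 16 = -3.98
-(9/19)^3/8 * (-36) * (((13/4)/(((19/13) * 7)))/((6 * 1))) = 369603/14595952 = 0.03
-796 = -796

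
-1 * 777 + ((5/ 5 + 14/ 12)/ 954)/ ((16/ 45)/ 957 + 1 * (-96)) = -681005934911/ 876455488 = -777.00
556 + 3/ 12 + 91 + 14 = 2645/ 4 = 661.25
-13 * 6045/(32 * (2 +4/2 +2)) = -26195/64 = -409.30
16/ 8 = 2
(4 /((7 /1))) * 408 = 1632 /7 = 233.14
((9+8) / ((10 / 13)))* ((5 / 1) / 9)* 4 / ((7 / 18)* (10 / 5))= 442 / 7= 63.14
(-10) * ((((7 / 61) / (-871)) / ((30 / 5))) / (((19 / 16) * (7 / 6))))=160 / 1009489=0.00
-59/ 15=-3.93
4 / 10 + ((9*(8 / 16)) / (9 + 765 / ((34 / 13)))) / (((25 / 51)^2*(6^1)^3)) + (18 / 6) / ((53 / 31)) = 114786317 / 53265000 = 2.16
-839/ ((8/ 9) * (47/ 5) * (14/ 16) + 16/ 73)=-2756115/ 24737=-111.42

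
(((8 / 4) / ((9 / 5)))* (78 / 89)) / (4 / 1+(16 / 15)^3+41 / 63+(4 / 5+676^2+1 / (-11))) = 0.00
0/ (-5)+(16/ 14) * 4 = 32/ 7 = 4.57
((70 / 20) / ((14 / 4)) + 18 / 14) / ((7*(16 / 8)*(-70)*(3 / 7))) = -4 / 735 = -0.01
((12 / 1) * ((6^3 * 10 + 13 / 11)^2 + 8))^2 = 45993868718588785296 / 14641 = 3141443119909076.24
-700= -700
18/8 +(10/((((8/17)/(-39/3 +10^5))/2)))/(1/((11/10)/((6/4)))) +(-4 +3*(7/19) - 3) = 236835597/76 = 3116257.86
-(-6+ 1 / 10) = 59 / 10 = 5.90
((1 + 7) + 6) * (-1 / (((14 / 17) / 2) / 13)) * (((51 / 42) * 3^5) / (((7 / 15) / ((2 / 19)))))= -27388530 / 931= -29418.40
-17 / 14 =-1.21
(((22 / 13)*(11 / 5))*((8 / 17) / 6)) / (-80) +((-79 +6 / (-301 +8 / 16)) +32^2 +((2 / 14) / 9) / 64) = 12651684306413 / 13388356800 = 944.98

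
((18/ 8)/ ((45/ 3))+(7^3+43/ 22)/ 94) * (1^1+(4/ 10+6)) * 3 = 1096014/ 12925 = 84.80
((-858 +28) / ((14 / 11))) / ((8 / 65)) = -296725 / 56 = -5298.66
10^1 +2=12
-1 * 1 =-1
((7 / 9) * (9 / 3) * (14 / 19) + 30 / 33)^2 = 2715904 / 393129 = 6.91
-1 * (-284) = 284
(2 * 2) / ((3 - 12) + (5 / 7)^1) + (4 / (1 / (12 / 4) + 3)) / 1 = 104 / 145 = 0.72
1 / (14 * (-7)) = -0.01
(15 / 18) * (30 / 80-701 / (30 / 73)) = -204647 / 144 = -1421.16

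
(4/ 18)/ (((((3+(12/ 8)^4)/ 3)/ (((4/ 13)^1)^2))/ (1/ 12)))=128/ 196209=0.00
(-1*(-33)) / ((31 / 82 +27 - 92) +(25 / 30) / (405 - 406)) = -4059 / 8051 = -0.50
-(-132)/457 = 132/457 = 0.29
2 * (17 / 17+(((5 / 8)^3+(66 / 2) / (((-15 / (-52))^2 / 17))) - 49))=257057951 / 19200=13388.43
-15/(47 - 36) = -1.36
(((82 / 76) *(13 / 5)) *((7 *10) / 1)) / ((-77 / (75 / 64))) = -39975 / 13376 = -2.99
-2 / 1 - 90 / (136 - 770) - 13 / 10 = -10011 / 3170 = -3.16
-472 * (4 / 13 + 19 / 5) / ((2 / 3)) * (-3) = 567108 / 65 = 8724.74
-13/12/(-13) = 1/12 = 0.08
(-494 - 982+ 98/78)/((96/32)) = -57515/117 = -491.58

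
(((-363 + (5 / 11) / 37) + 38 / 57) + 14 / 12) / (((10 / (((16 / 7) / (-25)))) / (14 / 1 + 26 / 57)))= 2906870944 / 60897375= 47.73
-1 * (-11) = 11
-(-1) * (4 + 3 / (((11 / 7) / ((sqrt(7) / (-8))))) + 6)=10 - 21 * sqrt(7) / 88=9.37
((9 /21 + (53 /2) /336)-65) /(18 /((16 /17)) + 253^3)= -2281 /572766684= -0.00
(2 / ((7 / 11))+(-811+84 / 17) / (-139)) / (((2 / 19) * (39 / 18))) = 39.21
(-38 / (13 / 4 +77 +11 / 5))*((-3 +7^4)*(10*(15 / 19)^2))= -215820000 / 31331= -6888.39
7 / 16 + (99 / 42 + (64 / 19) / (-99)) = 581585 / 210672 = 2.76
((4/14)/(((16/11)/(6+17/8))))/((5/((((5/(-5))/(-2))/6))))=143/5376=0.03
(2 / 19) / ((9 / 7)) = 14 / 171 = 0.08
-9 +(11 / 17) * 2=-131 / 17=-7.71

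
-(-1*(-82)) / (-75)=82 / 75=1.09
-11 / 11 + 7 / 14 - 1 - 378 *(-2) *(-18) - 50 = -27319 / 2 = -13659.50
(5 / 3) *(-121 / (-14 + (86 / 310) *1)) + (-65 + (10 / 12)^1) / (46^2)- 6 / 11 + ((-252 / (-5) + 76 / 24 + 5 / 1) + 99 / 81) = 12196982291 / 165026840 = 73.91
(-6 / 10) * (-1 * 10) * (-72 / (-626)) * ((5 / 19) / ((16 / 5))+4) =33507 / 11894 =2.82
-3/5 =-0.60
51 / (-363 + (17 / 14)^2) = -9996 / 70859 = -0.14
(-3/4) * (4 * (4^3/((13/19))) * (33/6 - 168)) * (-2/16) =-5700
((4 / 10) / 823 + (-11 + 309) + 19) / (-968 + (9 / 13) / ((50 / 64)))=-84789705 / 258678776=-0.33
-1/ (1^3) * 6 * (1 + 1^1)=-12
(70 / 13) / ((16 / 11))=385 / 104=3.70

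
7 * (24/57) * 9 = 504/19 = 26.53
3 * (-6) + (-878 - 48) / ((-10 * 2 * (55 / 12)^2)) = -238914 / 15125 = -15.80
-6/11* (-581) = 3486/11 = 316.91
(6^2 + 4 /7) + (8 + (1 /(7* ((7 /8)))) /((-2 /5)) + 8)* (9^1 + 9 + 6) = 410.78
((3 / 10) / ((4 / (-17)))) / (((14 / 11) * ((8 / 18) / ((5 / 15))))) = -1683 / 2240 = -0.75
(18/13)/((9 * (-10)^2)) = 1/650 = 0.00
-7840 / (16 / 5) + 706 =-1744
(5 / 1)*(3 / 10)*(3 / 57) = 0.08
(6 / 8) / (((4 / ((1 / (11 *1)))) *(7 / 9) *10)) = 0.00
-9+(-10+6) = -13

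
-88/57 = -1.54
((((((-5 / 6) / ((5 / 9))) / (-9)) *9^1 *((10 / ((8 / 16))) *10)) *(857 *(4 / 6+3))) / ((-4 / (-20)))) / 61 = 4713500 / 61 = 77270.49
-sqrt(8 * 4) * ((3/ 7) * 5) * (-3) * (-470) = -84600 * sqrt(2)/ 7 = -17091.78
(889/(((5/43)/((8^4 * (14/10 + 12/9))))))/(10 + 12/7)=548022272/75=7306963.63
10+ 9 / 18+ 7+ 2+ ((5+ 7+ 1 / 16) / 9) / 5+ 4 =17113 / 720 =23.77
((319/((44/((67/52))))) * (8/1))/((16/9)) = 17487/416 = 42.04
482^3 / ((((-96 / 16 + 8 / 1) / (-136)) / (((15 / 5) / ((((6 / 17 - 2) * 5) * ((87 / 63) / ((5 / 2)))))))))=145630208484 / 29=5021731327.03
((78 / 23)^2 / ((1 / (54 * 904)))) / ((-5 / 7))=-2078975808 / 2645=-786002.20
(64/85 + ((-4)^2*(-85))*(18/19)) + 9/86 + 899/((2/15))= 378818068/69445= 5454.94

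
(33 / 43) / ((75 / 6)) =66 / 1075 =0.06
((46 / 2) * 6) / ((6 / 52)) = 1196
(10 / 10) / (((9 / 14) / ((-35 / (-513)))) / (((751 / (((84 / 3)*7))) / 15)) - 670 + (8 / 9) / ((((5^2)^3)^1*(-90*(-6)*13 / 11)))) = -185344453125 / 117344016545978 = -0.00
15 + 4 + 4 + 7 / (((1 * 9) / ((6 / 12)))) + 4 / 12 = 427 / 18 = 23.72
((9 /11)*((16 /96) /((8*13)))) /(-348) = -1 /265408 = -0.00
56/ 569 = 0.10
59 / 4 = 14.75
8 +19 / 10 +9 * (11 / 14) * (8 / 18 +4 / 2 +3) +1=247 / 5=49.40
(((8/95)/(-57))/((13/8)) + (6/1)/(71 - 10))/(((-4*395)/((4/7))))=-418466/11873172675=-0.00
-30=-30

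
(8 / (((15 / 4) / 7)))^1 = 224 / 15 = 14.93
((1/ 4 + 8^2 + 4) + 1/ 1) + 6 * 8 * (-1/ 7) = 1747/ 28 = 62.39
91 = 91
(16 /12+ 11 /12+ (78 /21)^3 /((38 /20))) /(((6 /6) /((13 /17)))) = 9902009 /443156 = 22.34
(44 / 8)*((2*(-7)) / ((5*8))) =-1.92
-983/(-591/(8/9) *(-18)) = -3932/47871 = -0.08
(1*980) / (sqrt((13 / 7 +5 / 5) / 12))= 196*sqrt(105)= 2008.40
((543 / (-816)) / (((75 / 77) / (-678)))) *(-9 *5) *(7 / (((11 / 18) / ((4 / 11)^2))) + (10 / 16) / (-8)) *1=-157677228891 / 5265920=-29942.96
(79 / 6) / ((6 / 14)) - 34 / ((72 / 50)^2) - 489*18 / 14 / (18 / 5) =-727199 / 4536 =-160.32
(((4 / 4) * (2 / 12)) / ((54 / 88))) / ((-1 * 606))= -11 / 24543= -0.00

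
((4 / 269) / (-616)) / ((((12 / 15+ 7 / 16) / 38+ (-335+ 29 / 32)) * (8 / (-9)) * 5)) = -171 / 10517502149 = -0.00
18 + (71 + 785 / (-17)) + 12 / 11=43.91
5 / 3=1.67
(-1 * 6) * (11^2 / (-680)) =363 / 340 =1.07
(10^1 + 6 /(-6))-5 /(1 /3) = -6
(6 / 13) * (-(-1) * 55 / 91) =330 / 1183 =0.28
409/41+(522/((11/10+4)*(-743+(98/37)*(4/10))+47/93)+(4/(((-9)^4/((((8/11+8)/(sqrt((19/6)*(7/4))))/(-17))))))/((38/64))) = 9.84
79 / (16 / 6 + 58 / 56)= 6636 / 311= 21.34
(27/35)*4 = 108/35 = 3.09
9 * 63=567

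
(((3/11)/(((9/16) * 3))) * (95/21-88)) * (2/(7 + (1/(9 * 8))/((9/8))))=-21036/5467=-3.85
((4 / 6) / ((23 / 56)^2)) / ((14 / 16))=7168 / 1587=4.52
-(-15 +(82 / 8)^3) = -67961 / 64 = -1061.89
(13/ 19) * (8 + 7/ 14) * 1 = 221/ 38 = 5.82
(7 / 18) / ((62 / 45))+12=12.28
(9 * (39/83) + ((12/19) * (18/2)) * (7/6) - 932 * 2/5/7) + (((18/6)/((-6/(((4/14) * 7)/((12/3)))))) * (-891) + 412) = 130779773/220780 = 592.35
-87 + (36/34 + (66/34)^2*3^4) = 63372/289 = 219.28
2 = 2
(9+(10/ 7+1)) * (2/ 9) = 160/ 63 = 2.54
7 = 7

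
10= 10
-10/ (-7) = 10/ 7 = 1.43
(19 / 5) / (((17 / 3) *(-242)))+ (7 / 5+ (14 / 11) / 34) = 29511 / 20570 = 1.43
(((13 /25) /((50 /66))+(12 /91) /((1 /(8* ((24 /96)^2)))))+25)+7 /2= 3327453 /113750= 29.25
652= 652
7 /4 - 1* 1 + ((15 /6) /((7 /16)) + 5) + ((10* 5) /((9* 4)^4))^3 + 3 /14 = 48420334300974132031 /4146083671031414784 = 11.68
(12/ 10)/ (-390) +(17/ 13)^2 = 7212/ 4225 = 1.71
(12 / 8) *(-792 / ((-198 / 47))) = 282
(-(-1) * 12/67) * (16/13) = 192/871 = 0.22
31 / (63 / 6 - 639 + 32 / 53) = -106 / 2147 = -0.05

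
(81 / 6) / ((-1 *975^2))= -0.00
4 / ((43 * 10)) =2 / 215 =0.01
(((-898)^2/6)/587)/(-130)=-201601/114465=-1.76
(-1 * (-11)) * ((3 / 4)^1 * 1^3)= 33 / 4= 8.25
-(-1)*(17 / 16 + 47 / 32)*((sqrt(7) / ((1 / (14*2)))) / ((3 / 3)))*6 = 1701*sqrt(7) / 4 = 1125.11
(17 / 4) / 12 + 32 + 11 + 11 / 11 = 2129 / 48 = 44.35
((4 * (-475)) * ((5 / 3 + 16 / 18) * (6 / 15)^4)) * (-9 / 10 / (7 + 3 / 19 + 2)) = 132848 / 10875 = 12.22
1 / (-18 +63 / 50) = -50 / 837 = -0.06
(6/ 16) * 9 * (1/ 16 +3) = 10.34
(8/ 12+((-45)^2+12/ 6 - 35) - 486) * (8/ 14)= 18080/ 21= 860.95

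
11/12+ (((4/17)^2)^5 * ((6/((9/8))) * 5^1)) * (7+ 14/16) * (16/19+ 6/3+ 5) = 421736444510321/459646609302372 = 0.92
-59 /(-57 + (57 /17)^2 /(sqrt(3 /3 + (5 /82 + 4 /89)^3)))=124438198 * sqrt(2840084115340682) /31240090993662781 + 1917675151883362151 /1780685186638778517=1.29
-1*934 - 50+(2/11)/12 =-64943/66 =-983.98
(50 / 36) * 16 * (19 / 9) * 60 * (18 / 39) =152000 / 117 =1299.15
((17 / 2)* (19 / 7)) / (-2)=-323 / 28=-11.54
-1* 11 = -11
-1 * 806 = -806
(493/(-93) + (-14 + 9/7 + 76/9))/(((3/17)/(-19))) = 6037516/5859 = 1030.47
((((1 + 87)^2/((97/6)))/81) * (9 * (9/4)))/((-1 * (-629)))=11616/61013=0.19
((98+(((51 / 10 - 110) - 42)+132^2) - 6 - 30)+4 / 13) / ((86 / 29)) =65369567 / 11180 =5847.01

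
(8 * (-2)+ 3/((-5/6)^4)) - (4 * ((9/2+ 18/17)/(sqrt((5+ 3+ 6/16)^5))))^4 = -930536584943083194805390048/95153272671229792488705625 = -9.78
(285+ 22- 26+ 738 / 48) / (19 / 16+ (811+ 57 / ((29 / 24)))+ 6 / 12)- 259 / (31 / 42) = -4335786992 / 12368225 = -350.56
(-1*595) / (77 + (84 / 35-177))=2975 / 488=6.10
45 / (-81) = -0.56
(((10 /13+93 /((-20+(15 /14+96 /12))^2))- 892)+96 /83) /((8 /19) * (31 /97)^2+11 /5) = -6692620578164930 /16880306049477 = -396.48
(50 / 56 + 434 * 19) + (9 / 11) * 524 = 2672091 / 308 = 8675.62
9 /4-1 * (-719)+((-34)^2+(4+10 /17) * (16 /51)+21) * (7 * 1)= 10369697 /1156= 8970.33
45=45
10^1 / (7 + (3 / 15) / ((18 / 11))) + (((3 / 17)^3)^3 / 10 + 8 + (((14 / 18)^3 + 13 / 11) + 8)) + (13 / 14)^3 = 166068441931812179878919 / 8363203158463769052360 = 19.86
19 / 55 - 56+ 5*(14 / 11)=-49.29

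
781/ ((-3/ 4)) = -3124/ 3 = -1041.33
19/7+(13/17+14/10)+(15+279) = 177833/595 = 298.88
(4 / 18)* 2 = 4 / 9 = 0.44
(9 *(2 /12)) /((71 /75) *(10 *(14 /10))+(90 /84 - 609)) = -1575 /624409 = -0.00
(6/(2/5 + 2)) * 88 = 220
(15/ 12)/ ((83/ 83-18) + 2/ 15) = -75/ 1012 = -0.07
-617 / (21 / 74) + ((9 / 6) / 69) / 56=-16802141 / 7728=-2174.19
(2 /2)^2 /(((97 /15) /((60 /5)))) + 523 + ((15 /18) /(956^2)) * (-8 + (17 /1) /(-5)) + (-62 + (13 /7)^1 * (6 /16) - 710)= -305872686121 /1241125088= -246.45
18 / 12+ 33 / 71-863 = -122267 / 142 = -861.04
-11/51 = -0.22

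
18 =18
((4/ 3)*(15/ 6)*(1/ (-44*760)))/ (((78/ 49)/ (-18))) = 49/ 43472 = 0.00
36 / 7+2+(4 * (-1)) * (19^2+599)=-26830 / 7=-3832.86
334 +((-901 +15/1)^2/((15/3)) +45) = 786891/5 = 157378.20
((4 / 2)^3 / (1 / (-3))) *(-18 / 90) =24 / 5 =4.80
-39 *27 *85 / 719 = -89505 / 719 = -124.49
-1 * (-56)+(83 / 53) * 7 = 3549 / 53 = 66.96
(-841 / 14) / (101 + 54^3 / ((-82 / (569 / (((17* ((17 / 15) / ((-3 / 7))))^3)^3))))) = -0.59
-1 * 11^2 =-121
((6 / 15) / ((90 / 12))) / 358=2 / 13425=0.00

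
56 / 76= 14 / 19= 0.74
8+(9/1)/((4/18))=97/2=48.50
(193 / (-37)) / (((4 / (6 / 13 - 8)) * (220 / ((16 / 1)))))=0.71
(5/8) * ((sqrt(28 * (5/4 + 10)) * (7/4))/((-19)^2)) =105 * sqrt(35)/11552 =0.05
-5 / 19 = -0.26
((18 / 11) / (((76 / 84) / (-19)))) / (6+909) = -126 / 3355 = -0.04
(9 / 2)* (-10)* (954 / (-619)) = 42930 / 619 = 69.35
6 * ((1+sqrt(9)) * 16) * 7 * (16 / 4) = 10752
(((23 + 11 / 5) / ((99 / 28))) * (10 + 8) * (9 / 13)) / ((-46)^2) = 15876 / 378235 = 0.04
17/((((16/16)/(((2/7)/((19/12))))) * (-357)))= -8/931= -0.01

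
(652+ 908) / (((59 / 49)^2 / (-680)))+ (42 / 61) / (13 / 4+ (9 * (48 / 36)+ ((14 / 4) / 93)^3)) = -15246342568332416688 / 20837425140877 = -731680.74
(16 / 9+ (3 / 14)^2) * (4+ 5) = 3217 / 196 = 16.41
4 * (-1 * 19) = -76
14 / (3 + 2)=14 / 5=2.80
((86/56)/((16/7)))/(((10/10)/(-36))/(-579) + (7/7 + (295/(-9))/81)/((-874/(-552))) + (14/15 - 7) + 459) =191582415/129259321072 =0.00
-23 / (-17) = 23 / 17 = 1.35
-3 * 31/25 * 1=-93/25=-3.72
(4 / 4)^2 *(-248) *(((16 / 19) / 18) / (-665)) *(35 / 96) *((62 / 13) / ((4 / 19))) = 961 / 6669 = 0.14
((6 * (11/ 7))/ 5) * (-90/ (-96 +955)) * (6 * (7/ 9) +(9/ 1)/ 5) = -38412/ 30065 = -1.28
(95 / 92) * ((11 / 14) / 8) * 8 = 0.81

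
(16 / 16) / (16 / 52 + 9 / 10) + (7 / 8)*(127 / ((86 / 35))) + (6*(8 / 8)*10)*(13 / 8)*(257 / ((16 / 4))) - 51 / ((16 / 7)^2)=10889164851 / 1728256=6300.67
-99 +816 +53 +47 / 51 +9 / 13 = 511580 / 663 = 771.61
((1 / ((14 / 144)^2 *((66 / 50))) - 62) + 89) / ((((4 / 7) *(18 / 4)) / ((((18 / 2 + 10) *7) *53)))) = 6461919 / 22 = 293723.59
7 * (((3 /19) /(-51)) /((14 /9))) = -9 /646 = -0.01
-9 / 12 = -3 / 4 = -0.75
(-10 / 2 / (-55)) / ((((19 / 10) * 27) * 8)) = 5 / 22572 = 0.00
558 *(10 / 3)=1860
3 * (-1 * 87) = -261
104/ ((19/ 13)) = 1352/ 19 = 71.16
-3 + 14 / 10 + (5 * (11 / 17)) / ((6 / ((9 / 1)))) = 553 / 170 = 3.25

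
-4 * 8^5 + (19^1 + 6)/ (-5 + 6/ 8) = -2228324/ 17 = -131077.88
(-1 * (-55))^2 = 3025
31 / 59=0.53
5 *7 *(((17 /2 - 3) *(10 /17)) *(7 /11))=1225 /17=72.06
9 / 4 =2.25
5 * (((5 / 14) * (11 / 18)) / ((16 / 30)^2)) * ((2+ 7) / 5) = 12375 / 1792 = 6.91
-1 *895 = -895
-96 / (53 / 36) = -3456 / 53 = -65.21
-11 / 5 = -2.20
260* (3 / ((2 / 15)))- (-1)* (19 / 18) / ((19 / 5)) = 105305 / 18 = 5850.28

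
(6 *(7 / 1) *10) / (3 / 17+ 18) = 2380 / 103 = 23.11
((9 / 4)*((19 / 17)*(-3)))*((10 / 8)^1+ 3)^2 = -8721 / 64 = -136.27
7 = 7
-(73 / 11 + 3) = -9.64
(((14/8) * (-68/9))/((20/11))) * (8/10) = -1309/225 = -5.82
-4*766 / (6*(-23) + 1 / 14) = 42896 / 1931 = 22.21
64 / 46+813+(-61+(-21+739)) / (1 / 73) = 1121834 / 23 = 48775.39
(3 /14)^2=9 /196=0.05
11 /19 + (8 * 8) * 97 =117963 /19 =6208.58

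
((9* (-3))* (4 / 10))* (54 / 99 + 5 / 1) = -3294 / 55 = -59.89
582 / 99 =194 / 33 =5.88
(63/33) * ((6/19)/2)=0.30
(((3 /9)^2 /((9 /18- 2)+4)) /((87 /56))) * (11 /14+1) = 40 /783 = 0.05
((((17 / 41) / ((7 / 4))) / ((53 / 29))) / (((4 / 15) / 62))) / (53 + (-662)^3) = -30566 / 294198460815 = -0.00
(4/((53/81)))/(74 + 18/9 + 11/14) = 0.08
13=13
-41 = -41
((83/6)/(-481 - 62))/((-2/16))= 332/1629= 0.20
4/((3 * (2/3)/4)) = 8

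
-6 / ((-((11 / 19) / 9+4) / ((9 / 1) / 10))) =4617 / 3475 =1.33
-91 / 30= -3.03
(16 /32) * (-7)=-3.50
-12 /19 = -0.63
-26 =-26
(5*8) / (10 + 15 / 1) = 8 / 5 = 1.60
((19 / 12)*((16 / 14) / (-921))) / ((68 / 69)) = -437 / 219198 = -0.00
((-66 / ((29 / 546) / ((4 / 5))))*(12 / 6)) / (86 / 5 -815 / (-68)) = -19603584 / 287767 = -68.12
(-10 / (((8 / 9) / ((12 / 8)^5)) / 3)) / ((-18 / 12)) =170.86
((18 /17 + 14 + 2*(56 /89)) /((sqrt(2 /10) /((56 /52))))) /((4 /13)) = 86408*sqrt(5) /1513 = 127.70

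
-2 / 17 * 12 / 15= -0.09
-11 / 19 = -0.58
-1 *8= -8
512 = 512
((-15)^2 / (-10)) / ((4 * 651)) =-15 / 1736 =-0.01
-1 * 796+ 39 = -757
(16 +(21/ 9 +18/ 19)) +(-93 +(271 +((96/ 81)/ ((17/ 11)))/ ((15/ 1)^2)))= 387115813/ 1962225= 197.28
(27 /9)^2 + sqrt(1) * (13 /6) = 67 /6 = 11.17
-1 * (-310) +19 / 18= 5599 / 18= 311.06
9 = 9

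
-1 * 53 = -53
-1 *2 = -2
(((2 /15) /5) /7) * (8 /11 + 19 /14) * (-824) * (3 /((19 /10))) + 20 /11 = -39628 /4655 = -8.51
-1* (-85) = 85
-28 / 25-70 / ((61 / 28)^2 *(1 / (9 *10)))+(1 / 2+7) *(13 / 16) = -3936554141 / 2976800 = -1322.41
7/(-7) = -1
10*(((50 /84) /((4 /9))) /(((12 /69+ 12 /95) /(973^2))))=110818010625 /2624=42232473.56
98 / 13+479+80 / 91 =44355 / 91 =487.42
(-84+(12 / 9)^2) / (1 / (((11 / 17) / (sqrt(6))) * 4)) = -16280 * sqrt(6) / 459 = -86.88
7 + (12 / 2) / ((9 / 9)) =13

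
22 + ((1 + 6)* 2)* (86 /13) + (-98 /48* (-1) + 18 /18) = 36709 /312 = 117.66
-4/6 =-2/3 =-0.67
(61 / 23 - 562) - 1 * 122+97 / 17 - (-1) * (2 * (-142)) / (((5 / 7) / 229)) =-179324412 / 1955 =-91726.04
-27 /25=-1.08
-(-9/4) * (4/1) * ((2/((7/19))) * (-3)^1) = -1026/7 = -146.57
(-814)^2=662596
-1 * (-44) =44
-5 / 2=-2.50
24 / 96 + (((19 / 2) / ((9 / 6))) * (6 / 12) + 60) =761 / 12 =63.42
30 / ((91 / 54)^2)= 87480 / 8281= 10.56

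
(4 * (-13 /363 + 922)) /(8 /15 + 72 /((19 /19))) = 1673365 /32912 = 50.84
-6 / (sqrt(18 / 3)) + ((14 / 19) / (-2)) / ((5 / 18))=-sqrt(6) - 126 / 95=-3.78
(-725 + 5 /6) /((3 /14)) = -30415 /9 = -3379.44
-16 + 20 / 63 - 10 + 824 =50294 / 63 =798.32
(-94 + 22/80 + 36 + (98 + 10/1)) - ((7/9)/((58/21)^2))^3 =9569315820213/190343462720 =50.27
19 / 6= 3.17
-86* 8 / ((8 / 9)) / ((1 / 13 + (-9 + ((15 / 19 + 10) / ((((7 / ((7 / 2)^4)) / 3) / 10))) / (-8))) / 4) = 48941568 / 13852481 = 3.53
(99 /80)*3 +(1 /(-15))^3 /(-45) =9021391 /2430000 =3.71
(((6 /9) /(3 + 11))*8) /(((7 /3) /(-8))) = -64 /49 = -1.31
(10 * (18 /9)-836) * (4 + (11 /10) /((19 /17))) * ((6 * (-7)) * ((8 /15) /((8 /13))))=148043.01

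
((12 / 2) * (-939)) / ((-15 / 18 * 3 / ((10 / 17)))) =22536 / 17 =1325.65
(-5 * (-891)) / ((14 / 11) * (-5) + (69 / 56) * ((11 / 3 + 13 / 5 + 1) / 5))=-68607000 / 70423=-974.21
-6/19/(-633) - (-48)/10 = 96226/20045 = 4.80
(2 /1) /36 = 1 /18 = 0.06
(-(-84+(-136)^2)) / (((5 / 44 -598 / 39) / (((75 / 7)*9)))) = 1640509200 / 14063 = 116654.28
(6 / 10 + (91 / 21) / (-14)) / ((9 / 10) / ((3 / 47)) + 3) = 61 / 3591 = 0.02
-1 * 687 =-687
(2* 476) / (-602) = -68 / 43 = -1.58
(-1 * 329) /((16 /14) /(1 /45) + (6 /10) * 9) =-11515 /1989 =-5.79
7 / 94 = 0.07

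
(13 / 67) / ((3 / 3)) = 13 / 67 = 0.19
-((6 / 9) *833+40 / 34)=-28382 / 51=-556.51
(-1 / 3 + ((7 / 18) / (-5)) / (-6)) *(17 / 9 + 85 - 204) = 91171 / 2430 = 37.52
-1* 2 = -2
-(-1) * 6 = 6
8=8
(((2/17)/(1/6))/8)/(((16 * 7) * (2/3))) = 9/7616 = 0.00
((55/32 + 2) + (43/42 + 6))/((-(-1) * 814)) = 7219/547008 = 0.01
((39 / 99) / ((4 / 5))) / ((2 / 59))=3835 / 264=14.53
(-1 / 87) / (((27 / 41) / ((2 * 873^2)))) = -26604.76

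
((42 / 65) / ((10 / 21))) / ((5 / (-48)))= -21168 / 1625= -13.03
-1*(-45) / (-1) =-45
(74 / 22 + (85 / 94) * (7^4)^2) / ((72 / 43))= 25752663751 / 8272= 3113233.05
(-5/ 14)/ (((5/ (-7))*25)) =1/ 50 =0.02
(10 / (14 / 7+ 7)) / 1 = 10 / 9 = 1.11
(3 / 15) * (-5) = -1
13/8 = 1.62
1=1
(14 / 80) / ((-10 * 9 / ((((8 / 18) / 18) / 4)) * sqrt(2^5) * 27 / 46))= -161 * sqrt(2) / 62985600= -0.00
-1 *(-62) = 62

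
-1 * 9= -9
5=5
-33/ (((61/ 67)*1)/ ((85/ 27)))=-62645/ 549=-114.11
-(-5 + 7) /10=-1 /5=-0.20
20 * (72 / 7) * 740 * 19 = 20246400 / 7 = 2892342.86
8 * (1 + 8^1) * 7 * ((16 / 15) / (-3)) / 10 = -448 / 25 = -17.92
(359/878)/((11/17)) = 6103/9658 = 0.63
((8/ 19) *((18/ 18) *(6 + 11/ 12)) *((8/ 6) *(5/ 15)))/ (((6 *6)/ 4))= 664/ 4617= 0.14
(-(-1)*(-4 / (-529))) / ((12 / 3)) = 1 / 529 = 0.00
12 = 12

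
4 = 4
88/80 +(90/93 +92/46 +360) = 112861/310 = 364.07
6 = 6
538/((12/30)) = 1345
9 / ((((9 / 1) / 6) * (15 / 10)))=4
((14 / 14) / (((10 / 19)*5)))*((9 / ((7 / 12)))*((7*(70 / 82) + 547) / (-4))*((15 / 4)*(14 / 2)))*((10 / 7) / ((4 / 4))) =-8723052 / 287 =-30393.91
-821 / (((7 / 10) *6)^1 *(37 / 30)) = -41050 / 259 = -158.49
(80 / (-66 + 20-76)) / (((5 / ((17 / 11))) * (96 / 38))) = -323 / 4026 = -0.08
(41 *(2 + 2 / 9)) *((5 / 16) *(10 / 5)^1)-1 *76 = -19.06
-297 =-297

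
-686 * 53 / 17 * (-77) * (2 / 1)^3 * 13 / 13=22396528 / 17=1317442.82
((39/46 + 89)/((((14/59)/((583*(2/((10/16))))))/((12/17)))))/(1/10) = 13647628896/2737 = 4986345.96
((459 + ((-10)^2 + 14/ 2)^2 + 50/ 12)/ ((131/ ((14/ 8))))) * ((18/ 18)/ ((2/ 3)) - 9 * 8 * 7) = -167604185/ 2096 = -79963.83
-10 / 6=-5 / 3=-1.67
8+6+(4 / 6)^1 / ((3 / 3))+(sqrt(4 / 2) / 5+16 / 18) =sqrt(2) / 5+140 / 9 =15.84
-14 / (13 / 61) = -854 / 13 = -65.69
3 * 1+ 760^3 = 438976003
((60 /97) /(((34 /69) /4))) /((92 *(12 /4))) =0.02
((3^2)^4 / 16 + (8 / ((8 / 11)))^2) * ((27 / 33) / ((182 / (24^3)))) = 33036336 / 1001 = 33003.33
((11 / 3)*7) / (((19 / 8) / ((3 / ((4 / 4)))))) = 616 / 19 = 32.42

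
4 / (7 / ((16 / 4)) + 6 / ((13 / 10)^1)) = 208 / 331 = 0.63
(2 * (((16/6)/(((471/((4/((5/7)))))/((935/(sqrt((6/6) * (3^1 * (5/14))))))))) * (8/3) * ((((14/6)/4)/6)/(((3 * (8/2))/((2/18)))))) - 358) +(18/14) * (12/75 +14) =-339.66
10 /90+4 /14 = 0.40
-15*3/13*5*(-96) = 21600/13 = 1661.54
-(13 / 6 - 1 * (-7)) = -55 / 6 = -9.17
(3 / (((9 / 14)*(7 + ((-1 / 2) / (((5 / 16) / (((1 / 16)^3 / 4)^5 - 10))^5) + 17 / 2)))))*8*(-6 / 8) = -382768876837027086765187889745583738936804650406312176374509856121741774859890786564114805979034419200000 / 229350073488921114515265129671750659645680310864821127420441963891565205595579573507070205347930479101424435199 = -0.00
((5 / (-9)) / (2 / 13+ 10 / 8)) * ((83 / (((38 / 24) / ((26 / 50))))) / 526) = -112216 / 5471715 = -0.02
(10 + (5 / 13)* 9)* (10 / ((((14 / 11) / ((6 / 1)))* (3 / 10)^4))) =27500000 / 351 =78347.58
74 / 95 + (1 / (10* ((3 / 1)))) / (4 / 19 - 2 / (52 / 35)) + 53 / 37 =12908318 / 5915745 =2.18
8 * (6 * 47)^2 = 636192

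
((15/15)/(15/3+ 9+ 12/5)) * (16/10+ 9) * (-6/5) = -159/205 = -0.78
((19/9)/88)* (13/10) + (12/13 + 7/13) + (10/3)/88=157591/102960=1.53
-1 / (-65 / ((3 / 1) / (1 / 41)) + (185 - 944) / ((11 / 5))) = 123 / 42500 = 0.00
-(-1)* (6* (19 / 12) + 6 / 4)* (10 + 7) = 187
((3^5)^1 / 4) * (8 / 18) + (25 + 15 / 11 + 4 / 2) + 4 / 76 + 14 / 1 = 14508 / 209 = 69.42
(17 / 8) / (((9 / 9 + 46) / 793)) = 13481 / 376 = 35.85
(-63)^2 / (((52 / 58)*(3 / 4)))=76734 / 13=5902.62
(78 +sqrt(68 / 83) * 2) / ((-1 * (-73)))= 4 * sqrt(1411) / 6059 +78 / 73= 1.09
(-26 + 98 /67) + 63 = 2577 /67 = 38.46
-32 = -32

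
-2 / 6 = -1 / 3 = -0.33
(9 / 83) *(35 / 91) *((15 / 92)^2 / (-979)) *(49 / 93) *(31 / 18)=-0.00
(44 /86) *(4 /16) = 0.13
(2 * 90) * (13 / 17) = 2340 / 17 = 137.65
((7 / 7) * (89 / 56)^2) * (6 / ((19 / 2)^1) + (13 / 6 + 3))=5235781 / 357504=14.65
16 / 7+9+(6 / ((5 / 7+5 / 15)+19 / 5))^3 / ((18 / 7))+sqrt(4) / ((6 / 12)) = 14791012003 / 923105603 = 16.02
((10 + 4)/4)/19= 7/38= 0.18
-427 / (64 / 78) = -16653 / 32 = -520.41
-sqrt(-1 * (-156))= -2 * sqrt(39)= -12.49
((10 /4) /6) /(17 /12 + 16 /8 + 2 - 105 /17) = -17 /31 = -0.55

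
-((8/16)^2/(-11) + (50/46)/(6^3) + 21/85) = -1065413/4645080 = -0.23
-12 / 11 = -1.09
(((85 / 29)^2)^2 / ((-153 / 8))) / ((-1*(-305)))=-4913000 / 388297269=-0.01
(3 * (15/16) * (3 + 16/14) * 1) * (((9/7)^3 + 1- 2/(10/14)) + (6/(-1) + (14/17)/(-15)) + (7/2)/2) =-121128447/2612288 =-46.37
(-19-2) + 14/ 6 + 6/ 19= -18.35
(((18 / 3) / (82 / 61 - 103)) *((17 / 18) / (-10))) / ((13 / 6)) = 1037 / 403065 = 0.00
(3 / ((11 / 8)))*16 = 384 / 11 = 34.91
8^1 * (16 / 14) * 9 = 576 / 7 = 82.29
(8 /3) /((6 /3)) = 4 /3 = 1.33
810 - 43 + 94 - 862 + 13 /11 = 2 /11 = 0.18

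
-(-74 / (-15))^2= -5476 / 225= -24.34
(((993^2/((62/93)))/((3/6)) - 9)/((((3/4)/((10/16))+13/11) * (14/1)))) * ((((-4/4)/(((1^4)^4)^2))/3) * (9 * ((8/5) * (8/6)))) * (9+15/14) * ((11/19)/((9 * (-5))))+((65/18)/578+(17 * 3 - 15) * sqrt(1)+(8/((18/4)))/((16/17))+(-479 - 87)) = 463384877860249/6344411220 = 73038.28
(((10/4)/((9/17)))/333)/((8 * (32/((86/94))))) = 3655/72119808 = 0.00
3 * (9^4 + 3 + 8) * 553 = 10902948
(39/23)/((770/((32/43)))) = 624/380765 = 0.00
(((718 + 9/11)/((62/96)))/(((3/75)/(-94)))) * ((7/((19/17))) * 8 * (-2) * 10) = 16981958784000/6479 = 2621077139.06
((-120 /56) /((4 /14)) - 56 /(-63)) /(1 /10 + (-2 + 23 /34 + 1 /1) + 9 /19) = -192185 /7272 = -26.43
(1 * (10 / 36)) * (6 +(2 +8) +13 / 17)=475 / 102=4.66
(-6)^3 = -216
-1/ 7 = -0.14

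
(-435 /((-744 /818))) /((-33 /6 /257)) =-15241385 /682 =-22348.07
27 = 27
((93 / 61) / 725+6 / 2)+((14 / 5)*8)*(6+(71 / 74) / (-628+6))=69905944396 / 508897075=137.37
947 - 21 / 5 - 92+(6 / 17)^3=850.84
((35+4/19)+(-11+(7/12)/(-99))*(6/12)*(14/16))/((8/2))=7.60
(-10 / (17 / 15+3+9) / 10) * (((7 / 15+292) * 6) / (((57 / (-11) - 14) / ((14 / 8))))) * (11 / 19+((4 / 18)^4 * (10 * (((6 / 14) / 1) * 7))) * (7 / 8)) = 9024975883 / 1151489034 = 7.84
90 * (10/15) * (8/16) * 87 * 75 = 195750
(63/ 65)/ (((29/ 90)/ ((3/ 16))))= 1701/ 3016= 0.56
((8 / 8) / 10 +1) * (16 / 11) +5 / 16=153 / 80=1.91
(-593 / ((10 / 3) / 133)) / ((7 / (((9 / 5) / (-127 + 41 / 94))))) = 48.07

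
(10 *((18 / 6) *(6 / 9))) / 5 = 4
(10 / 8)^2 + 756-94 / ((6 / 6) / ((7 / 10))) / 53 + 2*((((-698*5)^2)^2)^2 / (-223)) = -186637654476857858266447284883377 / 945520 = -197391545897345226189236900.00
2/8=0.25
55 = 55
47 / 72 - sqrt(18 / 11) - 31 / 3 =-697 / 72 - 3*sqrt(22) / 11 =-10.96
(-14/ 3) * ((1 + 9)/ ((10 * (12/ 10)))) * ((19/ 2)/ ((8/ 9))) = -665/ 16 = -41.56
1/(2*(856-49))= 1/1614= 0.00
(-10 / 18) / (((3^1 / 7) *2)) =-35 / 54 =-0.65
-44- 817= -861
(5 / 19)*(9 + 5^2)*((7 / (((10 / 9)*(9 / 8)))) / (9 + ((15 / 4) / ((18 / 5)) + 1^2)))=22848 / 5035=4.54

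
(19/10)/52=19/520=0.04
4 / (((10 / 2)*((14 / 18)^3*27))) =108 / 1715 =0.06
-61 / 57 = -1.07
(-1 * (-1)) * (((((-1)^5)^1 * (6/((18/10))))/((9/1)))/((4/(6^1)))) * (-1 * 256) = 1280/9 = 142.22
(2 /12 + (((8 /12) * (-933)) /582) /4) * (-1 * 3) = 117 /388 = 0.30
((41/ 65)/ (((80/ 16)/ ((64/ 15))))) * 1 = 2624/ 4875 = 0.54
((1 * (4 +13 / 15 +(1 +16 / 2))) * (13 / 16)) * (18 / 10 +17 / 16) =38701 / 1200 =32.25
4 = 4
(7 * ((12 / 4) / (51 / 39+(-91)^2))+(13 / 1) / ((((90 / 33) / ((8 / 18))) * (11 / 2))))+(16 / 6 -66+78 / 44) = -326030986 / 5329665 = -61.17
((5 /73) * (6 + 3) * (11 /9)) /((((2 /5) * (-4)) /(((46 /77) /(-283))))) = 575 /578452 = 0.00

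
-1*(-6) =6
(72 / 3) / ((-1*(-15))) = 8 / 5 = 1.60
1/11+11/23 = 144/253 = 0.57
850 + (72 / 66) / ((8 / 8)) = 9362 / 11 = 851.09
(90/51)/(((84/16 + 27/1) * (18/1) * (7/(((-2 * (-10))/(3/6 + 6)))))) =800/598689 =0.00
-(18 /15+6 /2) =-21 /5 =-4.20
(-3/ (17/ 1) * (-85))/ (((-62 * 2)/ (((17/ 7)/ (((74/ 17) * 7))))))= -4335/ 449624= -0.01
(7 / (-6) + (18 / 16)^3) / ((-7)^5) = -395 / 25815552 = -0.00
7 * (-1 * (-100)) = 700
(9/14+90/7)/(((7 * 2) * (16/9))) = 243/448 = 0.54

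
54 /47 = 1.15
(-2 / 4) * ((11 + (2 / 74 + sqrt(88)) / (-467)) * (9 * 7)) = -5987142 / 17279 + 63 * sqrt(22) / 467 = -345.87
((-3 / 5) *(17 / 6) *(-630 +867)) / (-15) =1343 / 50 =26.86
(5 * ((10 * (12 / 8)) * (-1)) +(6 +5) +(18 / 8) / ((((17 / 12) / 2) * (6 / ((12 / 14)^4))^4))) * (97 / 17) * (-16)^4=-229851736218503424770048 / 9604316934614689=-23932127.37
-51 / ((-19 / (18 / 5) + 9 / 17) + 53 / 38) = 148257 / 9749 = 15.21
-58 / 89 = -0.65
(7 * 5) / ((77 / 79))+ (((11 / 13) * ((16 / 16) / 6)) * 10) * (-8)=24.63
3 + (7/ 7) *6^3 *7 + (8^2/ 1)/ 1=1579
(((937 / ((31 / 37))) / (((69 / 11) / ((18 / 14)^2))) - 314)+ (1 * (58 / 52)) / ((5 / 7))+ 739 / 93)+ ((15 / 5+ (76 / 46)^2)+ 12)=2494287169 / 313384890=7.96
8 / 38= 4 / 19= 0.21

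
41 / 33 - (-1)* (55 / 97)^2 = 485594 / 310497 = 1.56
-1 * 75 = -75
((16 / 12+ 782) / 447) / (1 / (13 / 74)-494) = -15275 / 4256334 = -0.00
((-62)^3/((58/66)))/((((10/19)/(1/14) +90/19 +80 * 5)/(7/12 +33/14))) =-1537900793/794745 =-1935.09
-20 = -20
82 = 82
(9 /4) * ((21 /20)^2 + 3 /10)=5049 /1600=3.16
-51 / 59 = -0.86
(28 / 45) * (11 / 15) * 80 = 4928 / 135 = 36.50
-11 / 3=-3.67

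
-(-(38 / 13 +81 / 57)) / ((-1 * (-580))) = 37 / 4940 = 0.01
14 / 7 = 2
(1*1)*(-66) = -66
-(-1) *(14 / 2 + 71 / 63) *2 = 1024 / 63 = 16.25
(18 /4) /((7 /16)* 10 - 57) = -36 /421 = -0.09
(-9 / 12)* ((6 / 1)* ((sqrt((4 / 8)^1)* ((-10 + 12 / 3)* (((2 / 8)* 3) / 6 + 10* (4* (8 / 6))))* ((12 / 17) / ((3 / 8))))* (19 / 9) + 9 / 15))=-27 / 10 + 48754* sqrt(2) / 17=4053.10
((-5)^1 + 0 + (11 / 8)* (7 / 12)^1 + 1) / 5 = -307 / 480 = -0.64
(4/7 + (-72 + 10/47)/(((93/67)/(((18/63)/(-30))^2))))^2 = 0.32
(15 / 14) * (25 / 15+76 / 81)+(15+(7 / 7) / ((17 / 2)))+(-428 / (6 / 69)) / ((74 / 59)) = -928790777 / 237762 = -3906.39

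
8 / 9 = 0.89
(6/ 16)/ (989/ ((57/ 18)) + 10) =57/ 48992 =0.00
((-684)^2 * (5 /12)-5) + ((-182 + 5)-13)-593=194152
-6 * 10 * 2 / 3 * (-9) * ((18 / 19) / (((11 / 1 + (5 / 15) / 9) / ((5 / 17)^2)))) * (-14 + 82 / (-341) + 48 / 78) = -36.42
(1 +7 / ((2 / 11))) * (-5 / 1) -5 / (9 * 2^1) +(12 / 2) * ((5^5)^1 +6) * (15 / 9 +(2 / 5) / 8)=2884637 / 90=32051.52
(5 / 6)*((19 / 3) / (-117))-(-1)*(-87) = -87.05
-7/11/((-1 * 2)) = 7/22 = 0.32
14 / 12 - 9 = -47 / 6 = -7.83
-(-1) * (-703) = -703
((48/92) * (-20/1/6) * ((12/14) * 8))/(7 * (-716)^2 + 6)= -960/288882139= -0.00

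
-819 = -819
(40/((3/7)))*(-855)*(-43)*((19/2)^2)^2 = 55897934925/2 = 27948967462.50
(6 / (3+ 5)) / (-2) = -3 / 8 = -0.38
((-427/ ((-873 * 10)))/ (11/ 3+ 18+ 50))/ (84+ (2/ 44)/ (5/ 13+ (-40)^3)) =781576103/ 96195360926055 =0.00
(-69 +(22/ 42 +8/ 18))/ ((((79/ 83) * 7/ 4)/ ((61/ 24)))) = -10850009/ 104517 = -103.81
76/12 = 19/3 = 6.33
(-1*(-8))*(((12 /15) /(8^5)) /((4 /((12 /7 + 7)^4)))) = 13845841 /49172480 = 0.28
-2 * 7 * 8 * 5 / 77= -80 / 11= -7.27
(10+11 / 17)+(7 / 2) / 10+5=5439 / 340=16.00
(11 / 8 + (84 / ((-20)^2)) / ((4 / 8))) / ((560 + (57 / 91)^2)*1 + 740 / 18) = 26755911 / 8965890200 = 0.00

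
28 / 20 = 7 / 5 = 1.40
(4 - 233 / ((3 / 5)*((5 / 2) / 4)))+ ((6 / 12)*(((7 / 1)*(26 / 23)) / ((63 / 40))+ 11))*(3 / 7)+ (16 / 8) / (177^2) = -6192980317 / 10087938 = -613.90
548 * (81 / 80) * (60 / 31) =33291 / 31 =1073.90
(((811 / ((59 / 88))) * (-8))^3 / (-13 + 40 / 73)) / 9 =13586368828316844032 / 1680205599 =8086134718.51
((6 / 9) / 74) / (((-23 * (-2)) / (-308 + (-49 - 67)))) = -0.08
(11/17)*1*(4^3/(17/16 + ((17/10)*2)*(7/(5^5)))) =176000000/4547993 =38.70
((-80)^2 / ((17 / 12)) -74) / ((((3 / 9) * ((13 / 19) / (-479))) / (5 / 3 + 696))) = -6511102733.06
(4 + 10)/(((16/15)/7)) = 735/8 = 91.88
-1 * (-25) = 25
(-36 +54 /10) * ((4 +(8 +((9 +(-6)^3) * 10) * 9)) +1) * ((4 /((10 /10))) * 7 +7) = 19938807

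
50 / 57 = 0.88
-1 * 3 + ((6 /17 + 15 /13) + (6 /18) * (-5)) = -2095 /663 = -3.16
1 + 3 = 4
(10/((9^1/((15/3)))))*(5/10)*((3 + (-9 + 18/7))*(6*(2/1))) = -800/7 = -114.29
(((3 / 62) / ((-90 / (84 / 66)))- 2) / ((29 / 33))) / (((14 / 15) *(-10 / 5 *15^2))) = 20467 / 3775800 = 0.01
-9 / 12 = -3 / 4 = -0.75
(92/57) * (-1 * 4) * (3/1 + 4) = -45.19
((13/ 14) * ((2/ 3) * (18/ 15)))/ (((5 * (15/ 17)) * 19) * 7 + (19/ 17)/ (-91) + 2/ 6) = 17238/ 13623325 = 0.00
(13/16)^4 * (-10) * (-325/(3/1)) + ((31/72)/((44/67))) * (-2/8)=1531051913/3244032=471.96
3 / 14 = 0.21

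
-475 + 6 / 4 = -947 / 2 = -473.50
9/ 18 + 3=7/ 2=3.50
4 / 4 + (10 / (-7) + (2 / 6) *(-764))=-5357 / 21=-255.10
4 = 4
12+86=98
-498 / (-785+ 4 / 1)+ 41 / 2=33017 / 1562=21.14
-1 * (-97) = 97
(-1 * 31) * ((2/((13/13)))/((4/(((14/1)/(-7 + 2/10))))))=1085/34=31.91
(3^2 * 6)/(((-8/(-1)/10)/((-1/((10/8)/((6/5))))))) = -324/5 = -64.80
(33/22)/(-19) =-3/38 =-0.08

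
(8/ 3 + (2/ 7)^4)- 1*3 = -2353/ 7203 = -0.33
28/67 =0.42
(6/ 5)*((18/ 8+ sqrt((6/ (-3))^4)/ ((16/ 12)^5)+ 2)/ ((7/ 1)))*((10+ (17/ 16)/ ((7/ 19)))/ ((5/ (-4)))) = -5761899/ 627200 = -9.19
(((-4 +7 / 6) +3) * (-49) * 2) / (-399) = 7 / 171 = 0.04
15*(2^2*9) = 540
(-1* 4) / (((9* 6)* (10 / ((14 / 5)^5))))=-1.27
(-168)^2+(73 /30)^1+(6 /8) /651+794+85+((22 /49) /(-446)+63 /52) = 3845204069143 /132107430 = 29106.65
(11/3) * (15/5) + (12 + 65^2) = 4248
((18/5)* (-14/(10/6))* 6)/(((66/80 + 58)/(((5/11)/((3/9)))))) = -108864/25883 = -4.21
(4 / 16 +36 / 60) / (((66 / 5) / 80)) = 170 / 33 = 5.15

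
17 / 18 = 0.94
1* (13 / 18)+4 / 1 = 85 / 18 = 4.72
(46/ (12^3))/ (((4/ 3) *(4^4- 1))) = 23/ 293760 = 0.00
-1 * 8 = -8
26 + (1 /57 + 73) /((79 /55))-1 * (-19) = 431545 /4503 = 95.83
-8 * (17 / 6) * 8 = -544 / 3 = -181.33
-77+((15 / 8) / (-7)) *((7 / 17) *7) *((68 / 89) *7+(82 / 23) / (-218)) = -2461460771 / 30344728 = -81.12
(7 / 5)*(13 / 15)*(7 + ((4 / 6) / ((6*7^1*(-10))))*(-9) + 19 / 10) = 1352 / 125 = 10.82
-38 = -38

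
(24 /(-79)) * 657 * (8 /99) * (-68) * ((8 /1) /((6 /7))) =8895488 /869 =10236.46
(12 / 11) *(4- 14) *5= -600 / 11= -54.55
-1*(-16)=16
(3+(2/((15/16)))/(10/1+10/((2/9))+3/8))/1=20191/6645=3.04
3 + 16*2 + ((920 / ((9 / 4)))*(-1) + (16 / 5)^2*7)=-67997 / 225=-302.21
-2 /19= -0.11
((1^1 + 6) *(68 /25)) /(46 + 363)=476 /10225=0.05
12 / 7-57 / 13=-243 / 91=-2.67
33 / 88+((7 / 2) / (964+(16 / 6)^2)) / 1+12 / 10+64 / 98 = 955733 / 428260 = 2.23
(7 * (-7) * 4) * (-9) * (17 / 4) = 7497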